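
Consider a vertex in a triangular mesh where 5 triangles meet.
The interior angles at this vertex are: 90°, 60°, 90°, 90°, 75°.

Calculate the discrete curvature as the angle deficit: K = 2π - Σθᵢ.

Sum of angles = 405°. K = 360° - 405° = -45° = -π/4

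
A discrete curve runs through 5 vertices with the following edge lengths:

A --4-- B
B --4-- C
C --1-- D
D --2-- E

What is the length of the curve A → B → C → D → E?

Arc length = 4 + 4 + 1 + 2 = 11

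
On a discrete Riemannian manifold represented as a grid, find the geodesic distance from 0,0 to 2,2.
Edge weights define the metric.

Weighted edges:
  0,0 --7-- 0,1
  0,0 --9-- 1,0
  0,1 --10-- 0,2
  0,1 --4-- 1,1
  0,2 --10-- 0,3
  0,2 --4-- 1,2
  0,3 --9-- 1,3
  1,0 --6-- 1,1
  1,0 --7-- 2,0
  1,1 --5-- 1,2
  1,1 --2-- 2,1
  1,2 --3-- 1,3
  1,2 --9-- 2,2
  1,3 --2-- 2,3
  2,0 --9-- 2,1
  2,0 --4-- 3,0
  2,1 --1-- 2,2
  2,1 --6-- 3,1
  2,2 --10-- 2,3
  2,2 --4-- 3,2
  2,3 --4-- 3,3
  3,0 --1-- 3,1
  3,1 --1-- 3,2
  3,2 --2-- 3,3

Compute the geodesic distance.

Shortest path: 0,0 → 0,1 → 1,1 → 2,1 → 2,2, total weight = 14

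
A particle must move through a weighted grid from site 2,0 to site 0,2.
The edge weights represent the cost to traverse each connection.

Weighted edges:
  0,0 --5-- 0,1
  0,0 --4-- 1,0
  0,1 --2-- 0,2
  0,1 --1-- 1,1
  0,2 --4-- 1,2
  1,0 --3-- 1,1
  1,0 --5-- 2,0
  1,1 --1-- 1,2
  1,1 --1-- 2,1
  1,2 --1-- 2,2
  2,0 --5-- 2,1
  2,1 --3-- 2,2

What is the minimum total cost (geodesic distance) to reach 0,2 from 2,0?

Shortest path: 2,0 → 2,1 → 1,1 → 0,1 → 0,2, total weight = 9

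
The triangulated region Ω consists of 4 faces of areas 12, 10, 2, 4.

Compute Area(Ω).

12 + 10 + 2 + 4 = 28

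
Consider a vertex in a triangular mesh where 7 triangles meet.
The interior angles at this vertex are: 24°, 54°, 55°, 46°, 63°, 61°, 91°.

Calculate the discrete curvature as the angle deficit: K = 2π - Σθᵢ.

Sum of angles = 394°. K = 360° - 394° = -34° = -17π/90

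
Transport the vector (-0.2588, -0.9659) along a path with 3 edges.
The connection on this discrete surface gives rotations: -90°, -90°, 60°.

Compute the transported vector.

Total rotation: (-90°) + (-90°) + 60° = -120°. Final vector: (-0.7071, 0.7071)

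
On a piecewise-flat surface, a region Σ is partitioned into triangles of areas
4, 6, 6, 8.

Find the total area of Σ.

4 + 6 + 6 + 8 = 24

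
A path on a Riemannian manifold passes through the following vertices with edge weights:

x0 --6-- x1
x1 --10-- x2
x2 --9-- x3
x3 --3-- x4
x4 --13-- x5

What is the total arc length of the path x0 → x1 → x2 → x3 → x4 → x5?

Arc length = 6 + 10 + 9 + 3 + 13 = 41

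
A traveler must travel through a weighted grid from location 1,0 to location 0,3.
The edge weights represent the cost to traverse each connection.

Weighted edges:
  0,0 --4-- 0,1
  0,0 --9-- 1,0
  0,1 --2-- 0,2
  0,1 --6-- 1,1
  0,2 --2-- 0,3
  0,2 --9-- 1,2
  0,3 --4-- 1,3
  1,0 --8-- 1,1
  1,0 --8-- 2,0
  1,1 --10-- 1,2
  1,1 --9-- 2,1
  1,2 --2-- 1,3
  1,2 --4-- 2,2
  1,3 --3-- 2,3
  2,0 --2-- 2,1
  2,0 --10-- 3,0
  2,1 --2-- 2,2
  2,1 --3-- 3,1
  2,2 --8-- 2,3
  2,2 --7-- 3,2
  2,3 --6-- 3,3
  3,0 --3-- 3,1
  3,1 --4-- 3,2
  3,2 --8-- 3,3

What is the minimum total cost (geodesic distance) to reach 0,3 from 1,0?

Shortest path: 1,0 → 0,0 → 0,1 → 0,2 → 0,3, total weight = 17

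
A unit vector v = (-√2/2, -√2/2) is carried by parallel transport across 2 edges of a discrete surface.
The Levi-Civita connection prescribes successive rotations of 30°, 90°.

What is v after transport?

Total rotation: 30° + 90° = 120°. Final vector: (0.9659, -0.2588)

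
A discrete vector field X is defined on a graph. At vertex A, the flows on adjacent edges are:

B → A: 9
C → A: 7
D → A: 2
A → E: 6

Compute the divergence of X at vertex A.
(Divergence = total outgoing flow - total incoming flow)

Divergence = sum of outgoing flows = (-9) + (-7) + (-2) + 6 = -12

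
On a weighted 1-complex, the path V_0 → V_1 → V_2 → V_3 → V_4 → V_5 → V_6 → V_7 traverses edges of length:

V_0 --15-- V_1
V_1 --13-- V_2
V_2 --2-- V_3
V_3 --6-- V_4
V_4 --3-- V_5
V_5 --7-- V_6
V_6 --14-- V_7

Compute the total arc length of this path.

Arc length = 15 + 13 + 2 + 6 + 3 + 7 + 14 = 60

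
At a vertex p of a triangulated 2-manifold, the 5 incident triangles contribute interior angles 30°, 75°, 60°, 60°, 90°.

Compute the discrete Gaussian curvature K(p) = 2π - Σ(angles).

Sum of angles = 315°. K = 360° - 315° = 45°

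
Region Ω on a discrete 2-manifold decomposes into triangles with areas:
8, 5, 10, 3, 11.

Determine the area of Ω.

8 + 5 + 10 + 3 + 11 = 37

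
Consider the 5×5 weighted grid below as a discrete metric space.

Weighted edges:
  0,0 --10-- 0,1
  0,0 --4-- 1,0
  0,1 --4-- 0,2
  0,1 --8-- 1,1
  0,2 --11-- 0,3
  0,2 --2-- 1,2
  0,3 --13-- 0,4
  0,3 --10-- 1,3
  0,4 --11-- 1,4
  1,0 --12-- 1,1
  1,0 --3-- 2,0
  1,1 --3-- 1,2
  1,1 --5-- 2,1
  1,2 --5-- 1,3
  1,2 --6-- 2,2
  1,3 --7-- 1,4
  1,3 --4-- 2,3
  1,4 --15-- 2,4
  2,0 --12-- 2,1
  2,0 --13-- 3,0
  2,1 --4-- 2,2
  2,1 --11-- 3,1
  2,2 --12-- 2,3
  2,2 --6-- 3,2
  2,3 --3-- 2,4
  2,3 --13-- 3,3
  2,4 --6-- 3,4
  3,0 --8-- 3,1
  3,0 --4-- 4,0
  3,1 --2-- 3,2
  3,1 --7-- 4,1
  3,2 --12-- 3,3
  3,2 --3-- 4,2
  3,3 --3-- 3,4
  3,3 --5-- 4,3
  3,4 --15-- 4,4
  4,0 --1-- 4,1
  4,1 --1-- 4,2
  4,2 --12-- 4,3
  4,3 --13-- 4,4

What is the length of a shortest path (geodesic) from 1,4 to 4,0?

Shortest path: 1,4 → 1,3 → 1,2 → 2,2 → 3,2 → 4,2 → 4,1 → 4,0, total weight = 29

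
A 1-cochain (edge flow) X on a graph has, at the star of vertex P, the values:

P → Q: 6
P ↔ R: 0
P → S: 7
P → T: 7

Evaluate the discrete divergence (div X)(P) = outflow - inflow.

Divergence = sum of outgoing flows = 6 + 0 + 7 + 7 = 20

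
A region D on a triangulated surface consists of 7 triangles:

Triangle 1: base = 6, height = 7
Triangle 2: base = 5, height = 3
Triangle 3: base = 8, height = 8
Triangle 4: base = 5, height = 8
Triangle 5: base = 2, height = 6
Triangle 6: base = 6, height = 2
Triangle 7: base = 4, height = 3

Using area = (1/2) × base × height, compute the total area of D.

(1/2)×6×7 + (1/2)×5×3 + (1/2)×8×8 + (1/2)×5×8 + (1/2)×2×6 + (1/2)×6×2 + (1/2)×4×3 = 98.5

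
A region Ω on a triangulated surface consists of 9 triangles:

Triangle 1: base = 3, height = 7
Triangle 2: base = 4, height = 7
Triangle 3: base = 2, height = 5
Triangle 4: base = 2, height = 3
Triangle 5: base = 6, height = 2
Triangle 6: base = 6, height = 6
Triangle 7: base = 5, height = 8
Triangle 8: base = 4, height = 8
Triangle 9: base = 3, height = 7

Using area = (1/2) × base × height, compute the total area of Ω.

(1/2)×3×7 + (1/2)×4×7 + (1/2)×2×5 + (1/2)×2×3 + (1/2)×6×2 + (1/2)×6×6 + (1/2)×5×8 + (1/2)×4×8 + (1/2)×3×7 = 103.0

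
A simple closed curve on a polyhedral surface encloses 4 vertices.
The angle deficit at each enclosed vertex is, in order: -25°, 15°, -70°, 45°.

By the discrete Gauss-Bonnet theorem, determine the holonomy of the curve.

Holonomy = total enclosed curvature = (-25°) + 15° + (-70°) + 45° = -35°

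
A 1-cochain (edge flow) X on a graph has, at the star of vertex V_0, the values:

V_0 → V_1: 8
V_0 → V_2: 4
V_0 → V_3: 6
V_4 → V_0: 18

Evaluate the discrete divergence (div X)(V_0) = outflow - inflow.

Divergence = sum of outgoing flows = 8 + 4 + 6 + (-18) = 0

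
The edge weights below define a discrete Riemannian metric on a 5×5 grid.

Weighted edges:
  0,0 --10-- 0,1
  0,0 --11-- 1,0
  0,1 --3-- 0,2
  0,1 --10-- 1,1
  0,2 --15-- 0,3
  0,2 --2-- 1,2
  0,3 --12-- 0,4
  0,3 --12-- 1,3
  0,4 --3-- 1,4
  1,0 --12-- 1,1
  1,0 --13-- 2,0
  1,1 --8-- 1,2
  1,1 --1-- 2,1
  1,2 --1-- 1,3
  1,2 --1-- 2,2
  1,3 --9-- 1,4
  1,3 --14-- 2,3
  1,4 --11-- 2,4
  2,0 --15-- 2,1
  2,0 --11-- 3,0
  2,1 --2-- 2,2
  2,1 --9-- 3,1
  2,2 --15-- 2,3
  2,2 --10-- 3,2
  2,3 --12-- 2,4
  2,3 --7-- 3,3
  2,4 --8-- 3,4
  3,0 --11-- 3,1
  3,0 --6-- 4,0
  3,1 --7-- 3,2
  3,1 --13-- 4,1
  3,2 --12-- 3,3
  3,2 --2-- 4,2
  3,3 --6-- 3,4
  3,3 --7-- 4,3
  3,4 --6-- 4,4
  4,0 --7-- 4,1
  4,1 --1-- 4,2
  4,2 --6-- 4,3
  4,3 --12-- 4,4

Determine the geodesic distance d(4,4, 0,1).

Shortest path: 4,4 → 4,3 → 4,2 → 3,2 → 2,2 → 1,2 → 0,2 → 0,1, total weight = 36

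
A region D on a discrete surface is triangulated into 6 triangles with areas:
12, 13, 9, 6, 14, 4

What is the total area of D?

12 + 13 + 9 + 6 + 14 + 4 = 58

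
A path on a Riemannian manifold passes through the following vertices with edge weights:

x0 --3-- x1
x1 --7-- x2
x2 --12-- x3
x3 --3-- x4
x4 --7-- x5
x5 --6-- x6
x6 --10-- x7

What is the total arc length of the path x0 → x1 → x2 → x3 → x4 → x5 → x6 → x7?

Arc length = 3 + 7 + 12 + 3 + 7 + 6 + 10 = 48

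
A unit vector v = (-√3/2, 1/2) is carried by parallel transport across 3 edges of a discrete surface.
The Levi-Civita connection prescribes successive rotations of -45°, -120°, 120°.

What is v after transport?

Total rotation: (-45°) + (-120°) + 120° = -45°. Final vector: (-0.2588, 0.9659)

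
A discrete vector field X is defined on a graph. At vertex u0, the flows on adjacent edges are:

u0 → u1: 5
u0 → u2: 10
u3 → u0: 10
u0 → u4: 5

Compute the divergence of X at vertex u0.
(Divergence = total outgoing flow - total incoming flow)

Divergence = sum of outgoing flows = 5 + 10 + (-10) + 5 = 10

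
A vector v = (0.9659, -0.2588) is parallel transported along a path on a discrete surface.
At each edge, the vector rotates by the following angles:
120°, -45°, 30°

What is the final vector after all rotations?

Total rotation: 120° + (-45°) + 30° = 105°. Final vector: (0, 1)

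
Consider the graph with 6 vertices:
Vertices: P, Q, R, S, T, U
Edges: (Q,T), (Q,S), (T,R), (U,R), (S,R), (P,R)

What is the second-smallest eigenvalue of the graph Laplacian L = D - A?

Degrees: deg(P) = 1, deg(Q) = 2, deg(R) = 4, deg(S) = 2, deg(T) = 2, deg(U) = 1.
L = D − A with rows/columns ordered (P, Q, R, S, T, U):
  [ 1,  0, -1,  0,  0,  0]
  [ 0,  2,  0, -1, -1,  0]
  [-1,  0,  4, -1, -1, -1]
  [ 0, -1, -1,  2,  0,  0]
  [ 0, -1, -1,  0,  2,  0]
  [ 0,  0, -1,  0,  0,  1]
Characteristic polynomial: det(λI − L) = λ(λ² − 6λ + 4)(λ − 1)(λ − 2)(λ − 3).
Roots: λ = 0; (λ² − 6λ + 4) = 0 ⇒ λ = 3 ± √5 ≈ 0.7639, 5.2361; (λ − 1) = 0 ⇒ λ = 1; (λ − 2) = 0 ⇒ λ = 2; (λ − 3) = 0 ⇒ λ = 3.
(Check: the roots sum (with multiplicity) to 12, matching trace L = Σdeg = 2·6 = 12.)
Laplacian eigenvalues: [0.0, 0.7639, 1.0, 2.0, 3.0, 5.2361]. Algebraic connectivity (smallest non-zero eigenvalue) = 0.7639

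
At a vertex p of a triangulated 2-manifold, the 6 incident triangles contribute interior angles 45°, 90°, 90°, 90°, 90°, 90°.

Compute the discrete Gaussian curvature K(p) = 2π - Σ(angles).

Sum of angles = 495°. K = 360° - 495° = -135° = -3π/4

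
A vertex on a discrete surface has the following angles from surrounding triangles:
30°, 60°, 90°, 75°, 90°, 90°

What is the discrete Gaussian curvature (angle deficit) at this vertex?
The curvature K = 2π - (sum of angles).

Sum of angles = 435°. K = 360° - 435° = -75°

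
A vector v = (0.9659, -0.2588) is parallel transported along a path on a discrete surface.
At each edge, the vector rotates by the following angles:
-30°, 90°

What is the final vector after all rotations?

Total rotation: (-30°) + 90° = 60°. Final vector: (0.7071, 0.7071)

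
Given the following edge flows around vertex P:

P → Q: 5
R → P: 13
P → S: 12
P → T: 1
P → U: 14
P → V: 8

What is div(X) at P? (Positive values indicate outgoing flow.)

Divergence = sum of outgoing flows = 5 + (-13) + 12 + 1 + 14 + 8 = 27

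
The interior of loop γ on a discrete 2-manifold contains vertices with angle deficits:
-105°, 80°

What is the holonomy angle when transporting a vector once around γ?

Holonomy = total enclosed curvature = (-105°) + 80° = -25°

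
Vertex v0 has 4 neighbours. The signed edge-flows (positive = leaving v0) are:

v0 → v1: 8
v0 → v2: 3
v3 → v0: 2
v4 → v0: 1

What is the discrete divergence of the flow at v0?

Divergence = sum of outgoing flows = 8 + 3 + (-2) + (-1) = 8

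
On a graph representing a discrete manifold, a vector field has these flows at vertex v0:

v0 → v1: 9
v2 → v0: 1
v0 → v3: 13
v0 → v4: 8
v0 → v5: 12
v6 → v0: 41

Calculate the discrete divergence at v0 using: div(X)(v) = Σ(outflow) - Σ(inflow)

Divergence = sum of outgoing flows = 9 + (-1) + 13 + 8 + 12 + (-41) = 0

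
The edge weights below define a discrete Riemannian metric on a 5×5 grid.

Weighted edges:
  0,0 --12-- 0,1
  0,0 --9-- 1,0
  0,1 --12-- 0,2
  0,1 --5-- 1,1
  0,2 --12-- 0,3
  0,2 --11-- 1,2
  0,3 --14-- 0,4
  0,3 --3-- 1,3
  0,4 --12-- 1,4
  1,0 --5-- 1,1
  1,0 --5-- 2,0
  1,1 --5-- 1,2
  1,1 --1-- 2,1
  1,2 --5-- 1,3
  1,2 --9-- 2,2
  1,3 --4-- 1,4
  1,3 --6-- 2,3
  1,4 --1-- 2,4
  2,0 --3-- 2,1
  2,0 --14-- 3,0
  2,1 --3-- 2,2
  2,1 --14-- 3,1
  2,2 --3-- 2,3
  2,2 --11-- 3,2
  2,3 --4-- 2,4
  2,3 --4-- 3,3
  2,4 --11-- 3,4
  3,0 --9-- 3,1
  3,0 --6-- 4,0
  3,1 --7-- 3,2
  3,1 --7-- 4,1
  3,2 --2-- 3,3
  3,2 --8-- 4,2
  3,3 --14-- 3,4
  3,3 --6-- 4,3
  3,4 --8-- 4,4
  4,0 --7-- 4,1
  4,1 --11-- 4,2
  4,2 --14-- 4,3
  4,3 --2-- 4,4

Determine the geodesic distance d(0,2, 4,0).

Shortest path: 0,2 → 1,2 → 1,1 → 2,1 → 2,0 → 3,0 → 4,0, total weight = 40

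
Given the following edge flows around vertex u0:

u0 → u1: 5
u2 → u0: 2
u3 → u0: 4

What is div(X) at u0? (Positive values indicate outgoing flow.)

Divergence = sum of outgoing flows = 5 + (-2) + (-4) = -1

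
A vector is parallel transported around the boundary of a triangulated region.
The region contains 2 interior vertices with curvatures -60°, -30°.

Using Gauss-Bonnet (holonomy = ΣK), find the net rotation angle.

Holonomy = total enclosed curvature = (-60°) + (-30°) = -90°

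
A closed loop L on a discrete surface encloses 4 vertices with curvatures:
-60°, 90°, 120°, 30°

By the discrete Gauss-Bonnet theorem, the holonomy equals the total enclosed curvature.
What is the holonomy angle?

Holonomy = total enclosed curvature = (-60°) + 90° + 120° + 30° = 180°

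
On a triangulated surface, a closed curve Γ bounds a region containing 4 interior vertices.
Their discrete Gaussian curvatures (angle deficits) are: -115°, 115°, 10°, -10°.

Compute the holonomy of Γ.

Holonomy = total enclosed curvature = (-115°) + 115° + 10° + (-10°) = 0°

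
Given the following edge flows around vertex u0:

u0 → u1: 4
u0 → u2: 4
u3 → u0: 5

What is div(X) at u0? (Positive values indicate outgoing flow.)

Divergence = sum of outgoing flows = 4 + 4 + (-5) = 3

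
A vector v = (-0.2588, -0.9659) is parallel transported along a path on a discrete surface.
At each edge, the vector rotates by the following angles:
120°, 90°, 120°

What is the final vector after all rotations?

Total rotation: 120° + 90° + 120° = 330° ≡ -30° (mod 360°). Final vector: (-0.7071, -0.7071)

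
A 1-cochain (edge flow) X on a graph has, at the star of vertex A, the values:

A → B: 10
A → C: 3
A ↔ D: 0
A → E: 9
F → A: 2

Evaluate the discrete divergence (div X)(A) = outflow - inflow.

Divergence = sum of outgoing flows = 10 + 3 + 0 + 9 + (-2) = 20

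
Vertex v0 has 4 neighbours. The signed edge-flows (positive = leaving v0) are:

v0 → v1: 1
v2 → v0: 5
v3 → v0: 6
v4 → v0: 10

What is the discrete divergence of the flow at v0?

Divergence = sum of outgoing flows = 1 + (-5) + (-6) + (-10) = -20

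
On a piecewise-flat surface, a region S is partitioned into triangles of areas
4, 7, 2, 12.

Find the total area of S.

4 + 7 + 2 + 12 = 25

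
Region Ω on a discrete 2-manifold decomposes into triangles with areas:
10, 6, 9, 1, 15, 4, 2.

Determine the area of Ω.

10 + 6 + 9 + 1 + 15 + 4 + 2 = 47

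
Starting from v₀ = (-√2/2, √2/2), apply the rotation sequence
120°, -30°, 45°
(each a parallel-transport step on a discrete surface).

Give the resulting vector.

Total rotation: 120° + (-30°) + 45° = 135°. Final vector: (0, -1)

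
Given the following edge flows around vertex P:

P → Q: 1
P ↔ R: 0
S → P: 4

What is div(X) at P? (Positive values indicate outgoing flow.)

Divergence = sum of outgoing flows = 1 + 0 + (-4) = -3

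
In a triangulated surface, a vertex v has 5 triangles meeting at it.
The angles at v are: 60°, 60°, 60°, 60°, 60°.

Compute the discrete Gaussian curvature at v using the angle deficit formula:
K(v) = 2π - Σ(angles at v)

Sum of angles = 300°. K = 360° - 300° = 60° = π/3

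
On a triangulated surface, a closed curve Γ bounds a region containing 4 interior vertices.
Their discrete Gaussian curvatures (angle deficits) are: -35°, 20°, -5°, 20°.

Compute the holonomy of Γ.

Holonomy = total enclosed curvature = (-35°) + 20° + (-5°) + 20° = 0°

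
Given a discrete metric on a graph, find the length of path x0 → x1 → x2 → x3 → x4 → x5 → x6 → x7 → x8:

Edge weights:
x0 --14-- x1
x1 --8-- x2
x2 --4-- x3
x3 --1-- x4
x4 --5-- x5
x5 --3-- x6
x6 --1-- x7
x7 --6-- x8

Arc length = 14 + 8 + 4 + 1 + 5 + 3 + 1 + 6 = 42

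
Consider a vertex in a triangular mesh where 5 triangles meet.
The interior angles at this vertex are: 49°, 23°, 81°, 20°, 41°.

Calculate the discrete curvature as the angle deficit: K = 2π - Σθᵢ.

Sum of angles = 214°. K = 360° - 214° = 146° = 73π/90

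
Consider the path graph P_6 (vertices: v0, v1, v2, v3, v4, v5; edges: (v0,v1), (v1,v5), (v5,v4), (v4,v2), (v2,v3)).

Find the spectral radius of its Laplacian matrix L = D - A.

The path graph P_n has Laplacian eigenvalues λ_k = 2 − 2cos(kπ/n), k = 0, 1, …, n−1. Here n = 6:
k=0: 2 − 2cos(0) = 0.0; k=1: 2 − 2cos(π/6) = 0.2679; k=2: 2 − 2cos(π/3) = 1.0; k=3: 2 − 2cos(π/2) = 2.0; k=4: 2 − 2cos(2π/3) = 3.0; k=5: 2 − 2cos(5π/6) = 3.7321.
Laplacian eigenvalues: [0.0, 0.2679, 1.0, 2.0, 3.0, 3.7321]. Largest eigenvalue (spectral radius) = 3.7321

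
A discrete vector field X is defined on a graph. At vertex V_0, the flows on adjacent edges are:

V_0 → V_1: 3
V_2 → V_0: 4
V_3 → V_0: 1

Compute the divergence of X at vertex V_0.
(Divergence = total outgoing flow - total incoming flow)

Divergence = sum of outgoing flows = 3 + (-4) + (-1) = -2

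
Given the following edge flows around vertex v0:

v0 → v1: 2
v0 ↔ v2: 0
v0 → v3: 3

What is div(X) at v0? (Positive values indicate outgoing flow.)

Divergence = sum of outgoing flows = 2 + 0 + 3 = 5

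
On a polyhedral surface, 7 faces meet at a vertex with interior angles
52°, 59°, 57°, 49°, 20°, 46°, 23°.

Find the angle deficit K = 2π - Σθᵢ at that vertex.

Sum of angles = 306°. K = 360° - 306° = 54° = 3π/10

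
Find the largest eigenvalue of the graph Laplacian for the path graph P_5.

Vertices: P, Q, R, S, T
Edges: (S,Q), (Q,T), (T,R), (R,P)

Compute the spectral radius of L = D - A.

The path graph P_n has Laplacian eigenvalues λ_k = 2 − 2cos(kπ/n), k = 0, 1, …, n−1. Here n = 5:
k=0: 2 − 2cos(0) = 0.0; k=1: 2 − 2cos(π/5) = 0.382; k=2: 2 − 2cos(2π/5) = 1.382; k=3: 2 − 2cos(3π/5) = 2.618; k=4: 2 − 2cos(4π/5) = 3.618.
Laplacian eigenvalues: [0.0, 0.382, 1.382, 2.618, 3.618]. Largest eigenvalue (spectral radius) = 3.618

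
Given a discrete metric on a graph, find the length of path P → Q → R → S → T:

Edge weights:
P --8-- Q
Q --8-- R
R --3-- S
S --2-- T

Arc length = 8 + 8 + 3 + 2 = 21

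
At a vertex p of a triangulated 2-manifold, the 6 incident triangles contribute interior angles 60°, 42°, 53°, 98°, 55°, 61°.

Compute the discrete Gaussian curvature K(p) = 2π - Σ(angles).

Sum of angles = 369°. K = 360° - 369° = -9° = -π/20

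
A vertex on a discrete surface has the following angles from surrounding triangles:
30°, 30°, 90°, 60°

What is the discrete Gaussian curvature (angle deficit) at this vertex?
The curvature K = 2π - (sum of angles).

Sum of angles = 210°. K = 360° - 210° = 150° = 5π/6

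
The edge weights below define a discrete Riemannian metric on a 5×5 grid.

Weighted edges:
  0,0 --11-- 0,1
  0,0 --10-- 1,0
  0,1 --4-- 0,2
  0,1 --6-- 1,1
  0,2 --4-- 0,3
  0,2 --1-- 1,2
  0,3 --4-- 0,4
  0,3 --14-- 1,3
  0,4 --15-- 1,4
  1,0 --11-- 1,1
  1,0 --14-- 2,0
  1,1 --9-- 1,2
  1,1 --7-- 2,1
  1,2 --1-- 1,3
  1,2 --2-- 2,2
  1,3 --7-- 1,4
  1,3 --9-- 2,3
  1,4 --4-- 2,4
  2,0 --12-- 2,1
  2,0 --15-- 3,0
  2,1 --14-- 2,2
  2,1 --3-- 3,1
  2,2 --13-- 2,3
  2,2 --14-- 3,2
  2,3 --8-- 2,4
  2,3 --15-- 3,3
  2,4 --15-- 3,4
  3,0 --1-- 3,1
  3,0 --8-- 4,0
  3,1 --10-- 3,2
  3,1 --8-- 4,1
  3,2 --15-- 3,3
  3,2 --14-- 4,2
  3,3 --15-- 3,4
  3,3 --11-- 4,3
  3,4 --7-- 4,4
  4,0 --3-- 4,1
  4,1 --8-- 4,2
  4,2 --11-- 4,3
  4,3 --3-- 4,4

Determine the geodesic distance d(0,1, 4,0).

Shortest path: 0,1 → 1,1 → 2,1 → 3,1 → 3,0 → 4,0, total weight = 25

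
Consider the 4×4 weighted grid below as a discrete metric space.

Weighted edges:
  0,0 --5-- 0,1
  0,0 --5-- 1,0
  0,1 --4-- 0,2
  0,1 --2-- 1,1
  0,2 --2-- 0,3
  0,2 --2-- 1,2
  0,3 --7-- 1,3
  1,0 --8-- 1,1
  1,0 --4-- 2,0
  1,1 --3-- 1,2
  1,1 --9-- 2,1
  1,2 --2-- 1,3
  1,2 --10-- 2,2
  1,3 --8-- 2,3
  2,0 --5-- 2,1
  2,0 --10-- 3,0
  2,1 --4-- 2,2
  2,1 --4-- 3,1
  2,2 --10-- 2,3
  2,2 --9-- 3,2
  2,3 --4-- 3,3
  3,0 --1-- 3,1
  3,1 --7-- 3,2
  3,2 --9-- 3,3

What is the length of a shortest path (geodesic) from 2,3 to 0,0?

Shortest path: 2,3 → 1,3 → 1,2 → 1,1 → 0,1 → 0,0, total weight = 20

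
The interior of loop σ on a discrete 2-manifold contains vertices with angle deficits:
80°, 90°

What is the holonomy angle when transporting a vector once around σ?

Holonomy = total enclosed curvature = 80° + 90° = 170°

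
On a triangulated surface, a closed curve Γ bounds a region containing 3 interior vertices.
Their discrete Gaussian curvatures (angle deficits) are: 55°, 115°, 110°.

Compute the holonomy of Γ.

Holonomy = total enclosed curvature = 55° + 115° + 110° = 280°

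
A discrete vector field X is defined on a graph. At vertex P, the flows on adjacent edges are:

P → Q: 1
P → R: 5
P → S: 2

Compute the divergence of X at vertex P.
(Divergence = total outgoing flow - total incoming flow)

Divergence = sum of outgoing flows = 1 + 5 + 2 = 8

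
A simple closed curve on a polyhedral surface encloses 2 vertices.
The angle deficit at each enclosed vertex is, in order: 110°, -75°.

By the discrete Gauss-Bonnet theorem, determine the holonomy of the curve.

Holonomy = total enclosed curvature = 110° + (-75°) = 35°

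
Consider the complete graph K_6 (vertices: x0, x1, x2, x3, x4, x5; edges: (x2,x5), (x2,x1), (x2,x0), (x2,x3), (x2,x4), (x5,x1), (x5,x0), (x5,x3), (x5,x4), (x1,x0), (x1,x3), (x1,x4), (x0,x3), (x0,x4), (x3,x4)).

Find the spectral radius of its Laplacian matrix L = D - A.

For the complete graph K_n, L = nI − J (J = all-ones matrix). J has eigenvalues n (once, eigenvector 𝟙) and 0 (multiplicity n−1), so L has eigenvalues 0 (once) and n (multiplicity n−1). Here n = 6: eigenvalue 0 once and 6 with multiplicity 5.
Laplacian eigenvalues: [0.0, 6.0, 6.0, 6.0, 6.0, 6.0]. Largest eigenvalue (spectral radius) = 6.0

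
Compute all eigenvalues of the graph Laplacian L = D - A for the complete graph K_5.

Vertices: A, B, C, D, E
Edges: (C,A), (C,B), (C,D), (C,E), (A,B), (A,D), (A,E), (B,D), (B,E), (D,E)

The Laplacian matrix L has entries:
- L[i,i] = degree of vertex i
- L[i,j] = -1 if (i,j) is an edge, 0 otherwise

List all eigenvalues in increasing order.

For the complete graph K_n, L = nI − J (J = all-ones matrix). J has eigenvalues n (once, eigenvector 𝟙) and 0 (multiplicity n−1), so L has eigenvalues 0 (once) and n (multiplicity n−1). Here n = 5: eigenvalue 0 once and 5 with multiplicity 4.
Laplacian eigenvalues (increasing order): [0.0, 5.0, 5.0, 5.0, 5.0]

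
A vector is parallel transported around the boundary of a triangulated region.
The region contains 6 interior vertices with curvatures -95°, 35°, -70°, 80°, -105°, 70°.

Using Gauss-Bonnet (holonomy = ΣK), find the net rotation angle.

Holonomy = total enclosed curvature = (-95°) + 35° + (-70°) + 80° + (-105°) + 70° = -85°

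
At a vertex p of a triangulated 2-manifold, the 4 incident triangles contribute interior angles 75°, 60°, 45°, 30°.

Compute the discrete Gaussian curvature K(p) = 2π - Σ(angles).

Sum of angles = 210°. K = 360° - 210° = 150° = 5π/6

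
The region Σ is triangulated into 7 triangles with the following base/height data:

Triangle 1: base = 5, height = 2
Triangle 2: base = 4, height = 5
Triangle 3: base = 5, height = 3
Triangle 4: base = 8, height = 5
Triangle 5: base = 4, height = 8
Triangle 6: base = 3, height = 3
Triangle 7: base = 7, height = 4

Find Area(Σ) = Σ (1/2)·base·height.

(1/2)×5×2 + (1/2)×4×5 + (1/2)×5×3 + (1/2)×8×5 + (1/2)×4×8 + (1/2)×3×3 + (1/2)×7×4 = 77.0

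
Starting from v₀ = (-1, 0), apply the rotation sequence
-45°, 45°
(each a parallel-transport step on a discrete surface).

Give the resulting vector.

Total rotation: (-45°) + 45° = 0°. Final vector: (-1, 0)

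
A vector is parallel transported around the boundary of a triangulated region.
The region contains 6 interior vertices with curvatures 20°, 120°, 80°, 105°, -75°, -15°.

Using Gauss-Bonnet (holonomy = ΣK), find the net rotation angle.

Holonomy = total enclosed curvature = 20° + 120° + 80° + 105° + (-75°) + (-15°) = 235°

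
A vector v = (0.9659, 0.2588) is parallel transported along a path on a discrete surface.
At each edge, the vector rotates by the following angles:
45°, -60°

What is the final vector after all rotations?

Total rotation: 45° + (-60°) = -15°. Final vector: (1, 0)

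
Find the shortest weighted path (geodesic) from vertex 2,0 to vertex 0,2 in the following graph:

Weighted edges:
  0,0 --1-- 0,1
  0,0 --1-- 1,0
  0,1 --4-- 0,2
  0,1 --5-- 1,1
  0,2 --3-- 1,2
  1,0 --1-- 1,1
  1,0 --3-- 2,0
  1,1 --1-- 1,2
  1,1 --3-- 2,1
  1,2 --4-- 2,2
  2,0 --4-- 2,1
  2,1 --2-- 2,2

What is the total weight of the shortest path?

Shortest path: 2,0 → 1,0 → 1,1 → 1,2 → 0,2, total weight = 8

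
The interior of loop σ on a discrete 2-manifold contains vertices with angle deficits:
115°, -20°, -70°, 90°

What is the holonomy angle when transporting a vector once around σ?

Holonomy = total enclosed curvature = 115° + (-20°) + (-70°) + 90° = 115°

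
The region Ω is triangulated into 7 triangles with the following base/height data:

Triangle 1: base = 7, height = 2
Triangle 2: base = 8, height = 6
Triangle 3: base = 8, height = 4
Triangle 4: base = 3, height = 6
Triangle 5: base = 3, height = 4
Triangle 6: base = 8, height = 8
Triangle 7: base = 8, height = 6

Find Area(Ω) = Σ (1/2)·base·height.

(1/2)×7×2 + (1/2)×8×6 + (1/2)×8×4 + (1/2)×3×6 + (1/2)×3×4 + (1/2)×8×8 + (1/2)×8×6 = 118.0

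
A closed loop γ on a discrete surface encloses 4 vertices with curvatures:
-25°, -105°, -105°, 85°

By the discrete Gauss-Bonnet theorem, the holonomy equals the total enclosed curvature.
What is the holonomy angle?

Holonomy = total enclosed curvature = (-25°) + (-105°) + (-105°) + 85° = -150°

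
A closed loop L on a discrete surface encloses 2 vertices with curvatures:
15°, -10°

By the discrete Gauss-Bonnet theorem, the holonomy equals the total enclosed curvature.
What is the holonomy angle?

Holonomy = total enclosed curvature = 15° + (-10°) = 5°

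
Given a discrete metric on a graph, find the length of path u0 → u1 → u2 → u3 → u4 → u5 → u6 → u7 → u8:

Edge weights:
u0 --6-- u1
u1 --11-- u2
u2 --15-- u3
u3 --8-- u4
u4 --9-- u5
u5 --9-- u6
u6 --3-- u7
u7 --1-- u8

Arc length = 6 + 11 + 15 + 8 + 9 + 9 + 3 + 1 = 62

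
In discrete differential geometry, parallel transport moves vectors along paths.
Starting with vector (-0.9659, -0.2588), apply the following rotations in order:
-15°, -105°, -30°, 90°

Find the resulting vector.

Total rotation: (-15°) + (-105°) + (-30°) + 90° = -60°. Final vector: (-0.7071, 0.7071)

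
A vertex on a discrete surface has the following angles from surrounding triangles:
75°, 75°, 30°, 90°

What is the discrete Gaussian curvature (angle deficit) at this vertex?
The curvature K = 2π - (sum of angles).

Sum of angles = 270°. K = 360° - 270° = 90° = π/2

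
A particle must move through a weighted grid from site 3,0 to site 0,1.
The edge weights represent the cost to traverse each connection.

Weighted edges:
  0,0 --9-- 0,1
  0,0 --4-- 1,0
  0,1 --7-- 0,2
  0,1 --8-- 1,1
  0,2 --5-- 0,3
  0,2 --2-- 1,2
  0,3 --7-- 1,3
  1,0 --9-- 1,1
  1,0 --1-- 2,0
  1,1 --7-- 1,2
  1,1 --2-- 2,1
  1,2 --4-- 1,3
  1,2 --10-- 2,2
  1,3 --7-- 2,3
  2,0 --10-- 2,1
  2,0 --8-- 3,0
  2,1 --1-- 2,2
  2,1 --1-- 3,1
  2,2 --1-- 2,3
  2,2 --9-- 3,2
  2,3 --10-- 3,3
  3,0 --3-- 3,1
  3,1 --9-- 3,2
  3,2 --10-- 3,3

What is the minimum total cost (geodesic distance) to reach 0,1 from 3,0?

Shortest path: 3,0 → 3,1 → 2,1 → 1,1 → 0,1, total weight = 14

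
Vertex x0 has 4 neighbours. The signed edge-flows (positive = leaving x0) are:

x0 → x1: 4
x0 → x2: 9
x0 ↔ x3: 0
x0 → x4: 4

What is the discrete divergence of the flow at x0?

Divergence = sum of outgoing flows = 4 + 9 + 0 + 4 = 17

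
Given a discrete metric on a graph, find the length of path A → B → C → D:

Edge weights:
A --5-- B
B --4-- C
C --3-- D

Arc length = 5 + 4 + 3 = 12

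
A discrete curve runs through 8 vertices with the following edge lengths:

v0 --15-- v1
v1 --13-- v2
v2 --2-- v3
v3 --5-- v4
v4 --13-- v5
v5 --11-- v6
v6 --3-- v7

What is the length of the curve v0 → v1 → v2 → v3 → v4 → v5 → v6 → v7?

Arc length = 15 + 13 + 2 + 5 + 13 + 11 + 3 = 62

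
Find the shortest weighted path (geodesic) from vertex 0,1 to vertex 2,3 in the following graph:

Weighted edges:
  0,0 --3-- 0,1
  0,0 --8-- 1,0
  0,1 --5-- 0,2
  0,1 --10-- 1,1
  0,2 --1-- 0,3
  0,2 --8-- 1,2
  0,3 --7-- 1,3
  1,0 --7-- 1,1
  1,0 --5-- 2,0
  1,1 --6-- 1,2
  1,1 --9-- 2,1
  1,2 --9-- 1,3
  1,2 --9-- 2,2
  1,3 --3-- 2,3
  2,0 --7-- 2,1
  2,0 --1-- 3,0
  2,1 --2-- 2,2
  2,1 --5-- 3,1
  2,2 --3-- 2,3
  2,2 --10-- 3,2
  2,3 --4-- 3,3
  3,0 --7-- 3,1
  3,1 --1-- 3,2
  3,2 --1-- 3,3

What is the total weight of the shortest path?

Shortest path: 0,1 → 0,2 → 0,3 → 1,3 → 2,3, total weight = 16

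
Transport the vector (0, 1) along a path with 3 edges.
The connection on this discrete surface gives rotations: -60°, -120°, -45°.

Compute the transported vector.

Total rotation: (-60°) + (-120°) + (-45°) = -225° ≡ 135° (mod 360°). Final vector: (-0.7071, -0.7071)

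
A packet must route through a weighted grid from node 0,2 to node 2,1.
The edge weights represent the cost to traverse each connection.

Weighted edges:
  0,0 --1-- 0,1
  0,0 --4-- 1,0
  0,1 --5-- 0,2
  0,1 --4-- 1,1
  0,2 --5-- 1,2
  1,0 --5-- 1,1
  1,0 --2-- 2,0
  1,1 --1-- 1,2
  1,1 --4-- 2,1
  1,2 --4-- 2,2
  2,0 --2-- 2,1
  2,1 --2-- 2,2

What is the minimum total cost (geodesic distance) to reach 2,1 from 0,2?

Shortest path: 0,2 → 1,2 → 1,1 → 2,1, total weight = 10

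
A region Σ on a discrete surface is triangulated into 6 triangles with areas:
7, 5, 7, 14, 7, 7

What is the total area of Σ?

7 + 5 + 7 + 14 + 7 + 7 = 47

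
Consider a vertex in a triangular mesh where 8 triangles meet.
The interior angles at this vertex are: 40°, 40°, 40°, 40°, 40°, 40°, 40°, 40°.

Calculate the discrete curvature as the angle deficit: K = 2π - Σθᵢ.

Sum of angles = 320°. K = 360° - 320° = 40°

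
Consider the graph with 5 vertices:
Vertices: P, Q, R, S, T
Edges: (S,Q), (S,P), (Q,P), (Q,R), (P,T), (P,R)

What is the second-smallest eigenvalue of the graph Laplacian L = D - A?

Degrees: deg(P) = 4, deg(Q) = 3, deg(R) = 2, deg(S) = 2, deg(T) = 1.
L = D − A with rows/columns ordered (P, Q, R, S, T):
  [ 4, -1, -1, -1, -1]
  [-1,  3, -1, -1,  0]
  [-1, -1,  2,  0,  0]
  [-1, -1,  0,  2,  0]
  [-1,  0,  0,  0,  1]
Characteristic polynomial: det(λI − L) = λ(λ − 1)(λ − 2)(λ − 4)(λ − 5).
Roots: λ = 0; (λ − 1) = 0 ⇒ λ = 1; (λ − 2) = 0 ⇒ λ = 2; (λ − 4) = 0 ⇒ λ = 4; (λ − 5) = 0 ⇒ λ = 5.
(Check: the roots sum (with multiplicity) to 12, matching trace L = Σdeg = 2·6 = 12.)
Laplacian eigenvalues: [0.0, 1.0, 2.0, 4.0, 5.0]. Algebraic connectivity (smallest non-zero eigenvalue) = 1.0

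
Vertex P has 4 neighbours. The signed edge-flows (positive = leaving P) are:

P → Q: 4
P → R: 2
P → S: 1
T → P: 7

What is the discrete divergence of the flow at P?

Divergence = sum of outgoing flows = 4 + 2 + 1 + (-7) = 0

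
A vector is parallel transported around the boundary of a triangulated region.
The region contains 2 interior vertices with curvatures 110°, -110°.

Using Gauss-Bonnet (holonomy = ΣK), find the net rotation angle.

Holonomy = total enclosed curvature = 110° + (-110°) = 0°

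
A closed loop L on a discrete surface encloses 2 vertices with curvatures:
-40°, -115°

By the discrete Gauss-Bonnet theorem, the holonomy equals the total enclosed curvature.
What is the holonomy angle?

Holonomy = total enclosed curvature = (-40°) + (-115°) = -155°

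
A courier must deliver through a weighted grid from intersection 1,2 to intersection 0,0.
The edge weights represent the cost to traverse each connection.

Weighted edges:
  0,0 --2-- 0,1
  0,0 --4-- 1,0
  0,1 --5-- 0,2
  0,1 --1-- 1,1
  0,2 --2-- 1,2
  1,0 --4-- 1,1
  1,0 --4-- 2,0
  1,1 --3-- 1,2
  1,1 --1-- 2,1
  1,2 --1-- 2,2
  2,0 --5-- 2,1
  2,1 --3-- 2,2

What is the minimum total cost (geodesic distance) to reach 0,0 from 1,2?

Shortest path: 1,2 → 1,1 → 0,1 → 0,0, total weight = 6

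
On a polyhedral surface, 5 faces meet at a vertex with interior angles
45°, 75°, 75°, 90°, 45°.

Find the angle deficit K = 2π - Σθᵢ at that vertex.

Sum of angles = 330°. K = 360° - 330° = 30° = π/6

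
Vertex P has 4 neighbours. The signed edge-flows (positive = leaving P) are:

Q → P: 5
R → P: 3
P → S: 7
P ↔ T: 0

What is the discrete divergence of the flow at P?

Divergence = sum of outgoing flows = (-5) + (-3) + 7 + 0 = -1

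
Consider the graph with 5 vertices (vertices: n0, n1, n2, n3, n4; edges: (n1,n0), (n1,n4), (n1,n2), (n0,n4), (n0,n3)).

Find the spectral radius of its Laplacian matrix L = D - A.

Degrees: deg(n0) = 3, deg(n1) = 3, deg(n2) = 1, deg(n3) = 1, deg(n4) = 2.
L = D − A with rows/columns ordered (n0, n1, n2, n3, n4):
  [ 3, -1,  0, -1, -1]
  [-1,  3, -1,  0, -1]
  [ 0, -1,  1,  0,  0]
  [-1,  0,  0,  1,  0]
  [-1, -1,  0,  0,  2]
Characteristic polynomial: det(λI − L) = λ(λ² − 5λ + 3)(λ² − 5λ + 5).
Roots: λ = 0; (λ² − 5λ + 3) = 0 ⇒ λ = (5 ± √13)/2 ≈ 0.6972, 4.3028; (λ² − 5λ + 5) = 0 ⇒ λ = (5 ± √5)/2 ≈ 1.382, 3.618.
(Check: the roots sum (with multiplicity) to 10, matching trace L = Σdeg = 2·5 = 10.)
Laplacian eigenvalues: [0.0, 0.6972, 1.382, 3.618, 4.3028]. Largest eigenvalue (spectral radius) = 4.3028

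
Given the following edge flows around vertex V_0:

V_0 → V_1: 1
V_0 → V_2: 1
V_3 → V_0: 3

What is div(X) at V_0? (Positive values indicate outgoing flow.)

Divergence = sum of outgoing flows = 1 + 1 + (-3) = -1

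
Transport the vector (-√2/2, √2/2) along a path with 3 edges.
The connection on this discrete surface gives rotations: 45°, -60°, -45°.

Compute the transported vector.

Total rotation: 45° + (-60°) + (-45°) = -60°. Final vector: (0.2588, 0.9659)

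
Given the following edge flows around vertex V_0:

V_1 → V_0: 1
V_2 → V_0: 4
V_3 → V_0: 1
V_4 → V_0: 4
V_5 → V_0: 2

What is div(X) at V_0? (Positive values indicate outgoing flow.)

Divergence = sum of outgoing flows = (-1) + (-4) + (-1) + (-4) + (-2) = -12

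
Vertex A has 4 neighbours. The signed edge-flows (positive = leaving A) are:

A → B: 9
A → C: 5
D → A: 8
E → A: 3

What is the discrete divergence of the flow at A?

Divergence = sum of outgoing flows = 9 + 5 + (-8) + (-3) = 3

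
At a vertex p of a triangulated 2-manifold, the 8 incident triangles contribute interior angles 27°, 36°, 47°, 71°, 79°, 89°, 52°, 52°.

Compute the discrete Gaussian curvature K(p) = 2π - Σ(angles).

Sum of angles = 453°. K = 360° - 453° = -93° = -31π/60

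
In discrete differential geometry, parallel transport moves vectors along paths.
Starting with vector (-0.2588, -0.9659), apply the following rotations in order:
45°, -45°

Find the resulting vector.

Total rotation: 45° + (-45°) = 0°. Final vector: (-0.2588, -0.9659)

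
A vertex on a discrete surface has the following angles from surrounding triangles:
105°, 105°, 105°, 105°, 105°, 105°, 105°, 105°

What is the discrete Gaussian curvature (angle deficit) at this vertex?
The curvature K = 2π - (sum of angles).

Sum of angles = 840°. K = 360° - 840° = -480° = -8π/3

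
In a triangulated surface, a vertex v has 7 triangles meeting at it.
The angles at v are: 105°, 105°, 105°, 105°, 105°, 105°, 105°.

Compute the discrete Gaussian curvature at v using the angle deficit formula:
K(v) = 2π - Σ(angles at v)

Sum of angles = 735°. K = 360° - 735° = -375°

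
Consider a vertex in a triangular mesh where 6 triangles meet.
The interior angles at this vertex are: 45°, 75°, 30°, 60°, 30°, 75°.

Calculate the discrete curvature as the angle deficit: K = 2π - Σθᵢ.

Sum of angles = 315°. K = 360° - 315° = 45° = π/4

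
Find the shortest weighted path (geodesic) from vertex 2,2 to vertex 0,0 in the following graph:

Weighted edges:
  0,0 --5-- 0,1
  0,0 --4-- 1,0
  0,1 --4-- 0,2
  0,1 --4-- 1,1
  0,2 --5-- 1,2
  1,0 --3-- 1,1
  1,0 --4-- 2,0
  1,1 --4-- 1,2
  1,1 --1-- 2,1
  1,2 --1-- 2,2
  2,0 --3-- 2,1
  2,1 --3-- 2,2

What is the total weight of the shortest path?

Shortest path: 2,2 → 2,1 → 1,1 → 1,0 → 0,0, total weight = 11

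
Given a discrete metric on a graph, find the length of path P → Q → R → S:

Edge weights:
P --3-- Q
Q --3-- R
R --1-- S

Arc length = 3 + 3 + 1 = 7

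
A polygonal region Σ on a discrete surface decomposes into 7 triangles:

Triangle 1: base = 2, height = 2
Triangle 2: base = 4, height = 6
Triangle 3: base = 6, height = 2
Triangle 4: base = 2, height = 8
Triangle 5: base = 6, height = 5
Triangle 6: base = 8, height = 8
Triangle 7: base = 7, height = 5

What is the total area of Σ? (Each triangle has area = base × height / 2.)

(1/2)×2×2 + (1/2)×4×6 + (1/2)×6×2 + (1/2)×2×8 + (1/2)×6×5 + (1/2)×8×8 + (1/2)×7×5 = 92.5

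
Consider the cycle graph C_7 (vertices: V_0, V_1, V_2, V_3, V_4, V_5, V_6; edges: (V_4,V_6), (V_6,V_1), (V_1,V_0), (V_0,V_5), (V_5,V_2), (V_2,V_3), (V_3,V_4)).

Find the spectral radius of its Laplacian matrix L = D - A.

The cycle graph C_n has Laplacian eigenvalues λ_k = 2 − 2cos(2πk/n), k = 0, 1, …, n−1. Here n = 7:
k=0: 2 − 2cos(0) = 0.0; k=1: 2 − 2cos(2π/7) = 0.753; k=2: 2 − 2cos(4π/7) = 2.445; k=3: 2 − 2cos(6π/7) = 3.8019; k=4: 2 − 2cos(8π/7) = 3.8019; k=5: 2 − 2cos(10π/7) = 2.445; k=6: 2 − 2cos(12π/7) = 0.753.
Laplacian eigenvalues: [0.0, 0.753, 0.753, 2.445, 2.445, 3.8019, 3.8019]. Largest eigenvalue (spectral radius) = 3.8019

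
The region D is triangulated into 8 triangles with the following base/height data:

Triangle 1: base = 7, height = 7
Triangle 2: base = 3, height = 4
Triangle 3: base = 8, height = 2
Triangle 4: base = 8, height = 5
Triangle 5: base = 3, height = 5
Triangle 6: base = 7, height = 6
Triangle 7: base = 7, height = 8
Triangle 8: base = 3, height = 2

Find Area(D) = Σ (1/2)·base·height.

(1/2)×7×7 + (1/2)×3×4 + (1/2)×8×2 + (1/2)×8×5 + (1/2)×3×5 + (1/2)×7×6 + (1/2)×7×8 + (1/2)×3×2 = 118.0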